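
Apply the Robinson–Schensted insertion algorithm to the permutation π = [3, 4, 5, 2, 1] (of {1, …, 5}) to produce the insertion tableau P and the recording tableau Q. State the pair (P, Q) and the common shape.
P = [1, 4, 5] / [2] / [3];  Q = [1, 2, 3] / [4] / [5];  common shape = (3, 1, 1)

Row-insert the values π_1, π_2, … into P one at a time, bumping the leftmost entry strictly greater than the inserted value down to the next row. The recording tableau Q records, in position (i, j), the step at which that cell was added to P.
  Insert 3 (step 1): P = [3];  Q = [1]
  Insert 4 (step 2): P = [3, 4];  Q = [1, 2]
  Insert 5 (step 3): P = [3, 4, 5];  Q = [1, 2, 3]
  Insert 2 (step 4): P = [2, 4, 5] / [3];  Q = [1, 2, 3] / [4]
  Insert 1 (step 5): P = [1, 4, 5] / [2] / [3];  Q = [1, 2, 3] / [4] / [5]
Final shape: (3, 1, 1).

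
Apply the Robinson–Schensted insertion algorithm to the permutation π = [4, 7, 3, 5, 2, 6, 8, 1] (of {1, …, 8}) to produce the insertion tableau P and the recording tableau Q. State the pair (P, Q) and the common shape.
P = [1, 5, 6, 8] / [2, 7] / [3] / [4];  Q = [1, 2, 6, 7] / [3, 4] / [5] / [8];  common shape = (4, 2, 1, 1)

Row-insert the values π_1, π_2, … into P one at a time, bumping the leftmost entry strictly greater than the inserted value down to the next row. The recording tableau Q records, in position (i, j), the step at which that cell was added to P.
  Insert 4 (step 1): P = [4];  Q = [1]
  Insert 7 (step 2): P = [4, 7];  Q = [1, 2]
  Insert 3 (step 3): P = [3, 7] / [4];  Q = [1, 2] / [3]
  Insert 5 (step 4): P = [3, 5] / [4, 7];  Q = [1, 2] / [3, 4]
  Insert 2 (step 5): P = [2, 5] / [3, 7] / [4];  Q = [1, 2] / [3, 4] / [5]
  Insert 6 (step 6): P = [2, 5, 6] / [3, 7] / [4];  Q = [1, 2, 6] / [3, 4] / [5]
  Insert 8 (step 7): P = [2, 5, 6, 8] / [3, 7] / [4];  Q = [1, 2, 6, 7] / [3, 4] / [5]
  Insert 1 (step 8): P = [1, 5, 6, 8] / [2, 7] / [3] / [4];  Q = [1, 2, 6, 7] / [3, 4] / [5] / [8]
Final shape: (4, 2, 1, 1).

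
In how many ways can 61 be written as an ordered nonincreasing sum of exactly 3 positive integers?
p(61, 3 parts) = 310

Partitions of n into exactly k parts are in bijection with partitions of n − k into at most k parts (subtract 1 from each part). So p(61, exactly 3) = p(58, parts ≤ 3). Computing via the recurrence p(m, j) = p(m, j−1) + p(m−j, j) gives 310.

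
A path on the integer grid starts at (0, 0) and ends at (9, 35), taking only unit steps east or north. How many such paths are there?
Number of paths = 708930508

A monotone lattice path from (0, 0) to (9, 35) consists of 9 east steps and 35 north steps in some order, so it is determined by which 9 of the 44 steps are east. The count is C(44, 9) = 708930508.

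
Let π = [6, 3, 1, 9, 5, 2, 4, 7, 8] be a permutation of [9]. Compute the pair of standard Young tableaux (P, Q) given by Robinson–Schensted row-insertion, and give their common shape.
P = [1, 2, 4, 7, 8] / [3, 5] / [6, 9];  Q = [1, 4, 7, 8, 9] / [2, 5] / [3, 6];  common shape = (5, 2, 2)

Row-insert the values π_1, π_2, … into P one at a time, bumping the leftmost entry strictly greater than the inserted value down to the next row. The recording tableau Q records, in position (i, j), the step at which that cell was added to P.
  Insert 6 (step 1): P = [6];  Q = [1]
  Insert 3 (step 2): P = [3] / [6];  Q = [1] / [2]
  Insert 1 (step 3): P = [1] / [3] / [6];  Q = [1] / [2] / [3]
  Insert 9 (step 4): P = [1, 9] / [3] / [6];  Q = [1, 4] / [2] / [3]
  Insert 5 (step 5): P = [1, 5] / [3, 9] / [6];  Q = [1, 4] / [2, 5] / [3]
  Insert 2 (step 6): P = [1, 2] / [3, 5] / [6, 9];  Q = [1, 4] / [2, 5] / [3, 6]
  Insert 4 (step 7): P = [1, 2, 4] / [3, 5] / [6, 9];  Q = [1, 4, 7] / [2, 5] / [3, 6]
  Insert 7 (step 8): P = [1, 2, 4, 7] / [3, 5] / [6, 9];  Q = [1, 4, 7, 8] / [2, 5] / [3, 6]
  Insert 8 (step 9): P = [1, 2, 4, 7, 8] / [3, 5] / [6, 9];  Q = [1, 4, 7, 8, 9] / [2, 5] / [3, 6]
Final shape: (5, 2, 2).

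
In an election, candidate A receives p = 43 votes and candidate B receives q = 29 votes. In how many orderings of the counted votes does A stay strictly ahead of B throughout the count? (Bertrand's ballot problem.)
Strict-lead orderings = 22289787544686267760

Total orderings of the 72 votes with 43 for A: C(72, 43) = 114633193086957948480. By the Bertrand ballot formula (Cycle Lemma / reflection principle), the number of orderings in which A is strictly ahead of B throughout is (p − q)/(p + q) · C(p + q, p) = (43 − 29)/(43 + 29) · 114633193086957948480 = 22289787544686267760.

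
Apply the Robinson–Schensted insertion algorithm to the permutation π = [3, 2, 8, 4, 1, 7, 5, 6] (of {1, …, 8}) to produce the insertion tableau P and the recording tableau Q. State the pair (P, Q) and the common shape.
P = [1, 4, 5, 6] / [2, 7] / [3, 8];  Q = [1, 3, 6, 8] / [2, 4] / [5, 7];  common shape = (4, 2, 2)

Row-insert the values π_1, π_2, … into P one at a time, bumping the leftmost entry strictly greater than the inserted value down to the next row. The recording tableau Q records, in position (i, j), the step at which that cell was added to P.
  Insert 3 (step 1): P = [3];  Q = [1]
  Insert 2 (step 2): P = [2] / [3];  Q = [1] / [2]
  Insert 8 (step 3): P = [2, 8] / [3];  Q = [1, 3] / [2]
  Insert 4 (step 4): P = [2, 4] / [3, 8];  Q = [1, 3] / [2, 4]
  Insert 1 (step 5): P = [1, 4] / [2, 8] / [3];  Q = [1, 3] / [2, 4] / [5]
  Insert 7 (step 6): P = [1, 4, 7] / [2, 8] / [3];  Q = [1, 3, 6] / [2, 4] / [5]
  Insert 5 (step 7): P = [1, 4, 5] / [2, 7] / [3, 8];  Q = [1, 3, 6] / [2, 4] / [5, 7]
  Insert 6 (step 8): P = [1, 4, 5, 6] / [2, 7] / [3, 8];  Q = [1, 3, 6, 8] / [2, 4] / [5, 7]
Final shape: (4, 2, 2).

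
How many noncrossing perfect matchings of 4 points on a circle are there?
C_2 = 2

These noncrossing handshakes are counted by the Catalan number C_n = (1/(n + 1)) · C(2n, n). For n = 2: C_2 = (1/3) · C(4, 2) = 6/3 = 2.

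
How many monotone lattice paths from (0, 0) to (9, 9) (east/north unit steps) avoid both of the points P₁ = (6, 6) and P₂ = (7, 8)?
Number of paths = 19151

Inclusion–exclusion. Total paths: C(18, 9) = 48620. Through P₁: C(12, 6)·C(6, 3) = 18480. Through P₂: C(15, 7)·C(3, 2) = 19305. Since P₁ is strictly southwest of P₂, a monotone path through both must visit P₁ then P₂; paths through both = C(12, 6)·C(3, 1)·C(3, 2) = 8316. Avoid both = 48620 − 18480 − 19305 + 8316 = 19151.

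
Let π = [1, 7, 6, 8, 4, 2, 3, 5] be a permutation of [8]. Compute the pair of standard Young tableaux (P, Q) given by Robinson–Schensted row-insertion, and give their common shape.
P = [1, 2, 3, 5] / [4, 8] / [6] / [7];  Q = [1, 2, 4, 8] / [3, 7] / [5] / [6];  common shape = (4, 2, 1, 1)

Row-insert the values π_1, π_2, … into P one at a time, bumping the leftmost entry strictly greater than the inserted value down to the next row. The recording tableau Q records, in position (i, j), the step at which that cell was added to P.
  Insert 1 (step 1): P = [1];  Q = [1]
  Insert 7 (step 2): P = [1, 7];  Q = [1, 2]
  Insert 6 (step 3): P = [1, 6] / [7];  Q = [1, 2] / [3]
  Insert 8 (step 4): P = [1, 6, 8] / [7];  Q = [1, 2, 4] / [3]
  Insert 4 (step 5): P = [1, 4, 8] / [6] / [7];  Q = [1, 2, 4] / [3] / [5]
  Insert 2 (step 6): P = [1, 2, 8] / [4] / [6] / [7];  Q = [1, 2, 4] / [3] / [5] / [6]
  Insert 3 (step 7): P = [1, 2, 3] / [4, 8] / [6] / [7];  Q = [1, 2, 4] / [3, 7] / [5] / [6]
  Insert 5 (step 8): P = [1, 2, 3, 5] / [4, 8] / [6] / [7];  Q = [1, 2, 4, 8] / [3, 7] / [5] / [6]
Final shape: (4, 2, 1, 1).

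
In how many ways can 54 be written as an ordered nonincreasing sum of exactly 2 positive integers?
p(54, 2 parts) = 27

Partitions of n into exactly k parts are in bijection with partitions of n − k into at most k parts (subtract 1 from each part). So p(54, exactly 2) = p(52, parts ≤ 2). Computing via the recurrence p(m, j) = p(m, j−1) + p(m−j, j) gives 27.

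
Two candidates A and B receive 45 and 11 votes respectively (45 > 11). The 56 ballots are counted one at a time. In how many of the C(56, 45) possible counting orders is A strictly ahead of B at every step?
Strict-lead orderings = 90404916420

Total orderings of the 56 votes with 45 for A: C(56, 45) = 148902215280. By the Bertrand ballot formula (Cycle Lemma / reflection principle), the number of orderings in which A is strictly ahead of B throughout is (p − q)/(p + q) · C(p + q, p) = (45 − 11)/(45 + 11) · 148902215280 = 90404916420.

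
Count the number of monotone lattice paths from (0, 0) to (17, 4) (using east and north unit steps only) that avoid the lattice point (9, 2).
Number of paths = 3510

Total paths from (0, 0) to (17, 4): C(21, 17) = 5985. Paths through (9, 2): (paths (0, 0) → (9, 2)) × (paths (9, 2) → (17, 4)) = C(11, 9) · C(10, 8) = 55 · 45 = 2475. Avoidance count = 5985 − 2475 = 3510.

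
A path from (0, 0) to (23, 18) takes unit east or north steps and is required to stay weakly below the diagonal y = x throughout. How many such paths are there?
Number of paths = 50528160150

By the reflection principle (André's argument), the number of monotone paths to (23, 18) with n ≤ m that never go above y = x is C(41, 23) − C(41, 24) = 202112640600 − 151584480450 = 50528160150.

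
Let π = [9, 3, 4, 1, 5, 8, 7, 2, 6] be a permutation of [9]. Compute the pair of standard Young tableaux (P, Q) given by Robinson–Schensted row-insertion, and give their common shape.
P = [1, 2, 5, 6] / [3, 4, 7] / [8] / [9];  Q = [1, 3, 5, 6] / [2, 7, 9] / [4] / [8];  common shape = (4, 3, 1, 1)

Row-insert the values π_1, π_2, … into P one at a time, bumping the leftmost entry strictly greater than the inserted value down to the next row. The recording tableau Q records, in position (i, j), the step at which that cell was added to P.
  Insert 9 (step 1): P = [9];  Q = [1]
  Insert 3 (step 2): P = [3] / [9];  Q = [1] / [2]
  Insert 4 (step 3): P = [3, 4] / [9];  Q = [1, 3] / [2]
  Insert 1 (step 4): P = [1, 4] / [3] / [9];  Q = [1, 3] / [2] / [4]
  Insert 5 (step 5): P = [1, 4, 5] / [3] / [9];  Q = [1, 3, 5] / [2] / [4]
  Insert 8 (step 6): P = [1, 4, 5, 8] / [3] / [9];  Q = [1, 3, 5, 6] / [2] / [4]
  Insert 7 (step 7): P = [1, 4, 5, 7] / [3, 8] / [9];  Q = [1, 3, 5, 6] / [2, 7] / [4]
  Insert 2 (step 8): P = [1, 2, 5, 7] / [3, 4] / [8] / [9];  Q = [1, 3, 5, 6] / [2, 7] / [4] / [8]
  Insert 6 (step 9): P = [1, 2, 5, 6] / [3, 4, 7] / [8] / [9];  Q = [1, 3, 5, 6] / [2, 7, 9] / [4] / [8]
Final shape: (4, 3, 1, 1).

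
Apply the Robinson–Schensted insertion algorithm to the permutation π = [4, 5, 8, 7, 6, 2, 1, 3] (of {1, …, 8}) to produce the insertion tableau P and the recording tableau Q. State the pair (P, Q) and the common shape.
P = [1, 3, 6] / [2, 5] / [4] / [7] / [8];  Q = [1, 2, 3] / [4, 8] / [5] / [6] / [7];  common shape = (3, 2, 1, 1, 1)

Row-insert the values π_1, π_2, … into P one at a time, bumping the leftmost entry strictly greater than the inserted value down to the next row. The recording tableau Q records, in position (i, j), the step at which that cell was added to P.
  Insert 4 (step 1): P = [4];  Q = [1]
  Insert 5 (step 2): P = [4, 5];  Q = [1, 2]
  Insert 8 (step 3): P = [4, 5, 8];  Q = [1, 2, 3]
  Insert 7 (step 4): P = [4, 5, 7] / [8];  Q = [1, 2, 3] / [4]
  Insert 6 (step 5): P = [4, 5, 6] / [7] / [8];  Q = [1, 2, 3] / [4] / [5]
  Insert 2 (step 6): P = [2, 5, 6] / [4] / [7] / [8];  Q = [1, 2, 3] / [4] / [5] / [6]
  Insert 1 (step 7): P = [1, 5, 6] / [2] / [4] / [7] / [8];  Q = [1, 2, 3] / [4] / [5] / [6] / [7]
  Insert 3 (step 8): P = [1, 3, 6] / [2, 5] / [4] / [7] / [8];  Q = [1, 2, 3] / [4, 8] / [5] / [6] / [7]
Final shape: (3, 2, 1, 1, 1).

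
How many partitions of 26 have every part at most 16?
p(26, parts ≤ 16) = 2339

Use the recurrence p(n, m) = p(n, m−1) + p(n−m, m): either the largest part is < m (count p(n, m−1)) or the largest part is exactly m (remove one copy of m, count p(n−m, m)). With p(0, ·) = 1 this gives p(26, parts ≤ 16) = 2339. (By conjugating Young diagrams, this also counts partitions of 26 into at most 16 parts.)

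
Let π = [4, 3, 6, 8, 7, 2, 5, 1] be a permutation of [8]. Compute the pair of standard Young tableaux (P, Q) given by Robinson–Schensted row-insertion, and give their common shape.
P = [1, 5, 7] / [2, 6] / [3, 8] / [4];  Q = [1, 3, 4] / [2, 5] / [6, 7] / [8];  common shape = (3, 2, 2, 1)

Row-insert the values π_1, π_2, … into P one at a time, bumping the leftmost entry strictly greater than the inserted value down to the next row. The recording tableau Q records, in position (i, j), the step at which that cell was added to P.
  Insert 4 (step 1): P = [4];  Q = [1]
  Insert 3 (step 2): P = [3] / [4];  Q = [1] / [2]
  Insert 6 (step 3): P = [3, 6] / [4];  Q = [1, 3] / [2]
  Insert 8 (step 4): P = [3, 6, 8] / [4];  Q = [1, 3, 4] / [2]
  Insert 7 (step 5): P = [3, 6, 7] / [4, 8];  Q = [1, 3, 4] / [2, 5]
  Insert 2 (step 6): P = [2, 6, 7] / [3, 8] / [4];  Q = [1, 3, 4] / [2, 5] / [6]
  Insert 5 (step 7): P = [2, 5, 7] / [3, 6] / [4, 8];  Q = [1, 3, 4] / [2, 5] / [6, 7]
  Insert 1 (step 8): P = [1, 5, 7] / [2, 6] / [3, 8] / [4];  Q = [1, 3, 4] / [2, 5] / [6, 7] / [8]
Final shape: (3, 2, 2, 1).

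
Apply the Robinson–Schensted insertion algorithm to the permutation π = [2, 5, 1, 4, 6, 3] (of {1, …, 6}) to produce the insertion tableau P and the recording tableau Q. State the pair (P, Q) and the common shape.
P = [1, 3, 6] / [2, 4] / [5];  Q = [1, 2, 5] / [3, 4] / [6];  common shape = (3, 2, 1)

Row-insert the values π_1, π_2, … into P one at a time, bumping the leftmost entry strictly greater than the inserted value down to the next row. The recording tableau Q records, in position (i, j), the step at which that cell was added to P.
  Insert 2 (step 1): P = [2];  Q = [1]
  Insert 5 (step 2): P = [2, 5];  Q = [1, 2]
  Insert 1 (step 3): P = [1, 5] / [2];  Q = [1, 2] / [3]
  Insert 4 (step 4): P = [1, 4] / [2, 5];  Q = [1, 2] / [3, 4]
  Insert 6 (step 5): P = [1, 4, 6] / [2, 5];  Q = [1, 2, 5] / [3, 4]
  Insert 3 (step 6): P = [1, 3, 6] / [2, 4] / [5];  Q = [1, 2, 5] / [3, 4] / [6]
Final shape: (3, 2, 1).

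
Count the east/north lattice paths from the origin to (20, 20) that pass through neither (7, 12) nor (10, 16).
Number of paths = 124041371545

Inclusion–exclusion. Total paths: C(40, 20) = 137846528820. Through P₁: C(19, 7)·C(21, 13) = 10253454120. Through P₂: C(26, 10)·C(14, 10) = 5317046735. Since P₁ is strictly southwest of P₂, a monotone path through both must visit P₁ then P₂; paths through both = C(19, 7)·C(7, 3)·C(14, 10) = 1765343580. Avoid both = 137846528820 − 10253454120 − 5317046735 + 1765343580 = 124041371545.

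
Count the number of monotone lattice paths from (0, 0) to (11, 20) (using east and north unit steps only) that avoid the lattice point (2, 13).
Number of paths = 83471115

Total paths from (0, 0) to (11, 20): C(31, 11) = 84672315. Paths through (2, 13): (paths (0, 0) → (2, 13)) × (paths (2, 13) → (11, 20)) = C(15, 2) · C(16, 9) = 105 · 11440 = 1201200. Avoidance count = 84672315 − 1201200 = 83471115.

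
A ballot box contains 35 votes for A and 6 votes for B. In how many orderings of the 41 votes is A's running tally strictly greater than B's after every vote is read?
Strict-lead orderings = 3180372

Total orderings of the 41 votes with 35 for A: C(41, 35) = 4496388. By the Bertrand ballot formula (Cycle Lemma / reflection principle), the number of orderings in which A is strictly ahead of B throughout is (p − q)/(p + q) · C(p + q, p) = (35 − 6)/(35 + 6) · 4496388 = 3180372.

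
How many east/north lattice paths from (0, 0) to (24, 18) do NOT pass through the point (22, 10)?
Number of paths = 350794070250

Total paths from (0, 0) to (24, 18): C(42, 24) = 353697121050. Paths through (22, 10): (paths (0, 0) → (22, 10)) × (paths (22, 10) → (24, 18)) = C(32, 22) · C(10, 2) = 64512240 · 45 = 2903050800. Avoidance count = 353697121050 − 2903050800 = 350794070250.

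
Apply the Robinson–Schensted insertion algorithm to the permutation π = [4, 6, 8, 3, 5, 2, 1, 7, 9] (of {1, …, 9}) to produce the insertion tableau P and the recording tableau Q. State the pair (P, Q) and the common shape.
P = [1, 5, 7, 9] / [2, 6, 8] / [3] / [4];  Q = [1, 2, 3, 9] / [4, 5, 8] / [6] / [7];  common shape = (4, 3, 1, 1)

Row-insert the values π_1, π_2, … into P one at a time, bumping the leftmost entry strictly greater than the inserted value down to the next row. The recording tableau Q records, in position (i, j), the step at which that cell was added to P.
  Insert 4 (step 1): P = [4];  Q = [1]
  Insert 6 (step 2): P = [4, 6];  Q = [1, 2]
  Insert 8 (step 3): P = [4, 6, 8];  Q = [1, 2, 3]
  Insert 3 (step 4): P = [3, 6, 8] / [4];  Q = [1, 2, 3] / [4]
  Insert 5 (step 5): P = [3, 5, 8] / [4, 6];  Q = [1, 2, 3] / [4, 5]
  Insert 2 (step 6): P = [2, 5, 8] / [3, 6] / [4];  Q = [1, 2, 3] / [4, 5] / [6]
  Insert 1 (step 7): P = [1, 5, 8] / [2, 6] / [3] / [4];  Q = [1, 2, 3] / [4, 5] / [6] / [7]
  Insert 7 (step 8): P = [1, 5, 7] / [2, 6, 8] / [3] / [4];  Q = [1, 2, 3] / [4, 5, 8] / [6] / [7]
  Insert 9 (step 9): P = [1, 5, 7, 9] / [2, 6, 8] / [3] / [4];  Q = [1, 2, 3, 9] / [4, 5, 8] / [6] / [7]
Final shape: (4, 3, 1, 1).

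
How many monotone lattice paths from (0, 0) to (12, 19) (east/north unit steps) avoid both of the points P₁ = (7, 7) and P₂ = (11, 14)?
Number of paths = 99934269

Inclusion–exclusion. Total paths: C(31, 12) = 141120525. Through P₁: C(14, 7)·C(17, 5) = 21237216. Through P₂: C(25, 11)·C(6, 1) = 26744400. Since P₁ is strictly southwest of P₂, a monotone path through both must visit P₁ then P₂; paths through both = C(14, 7)·C(11, 4)·C(6, 1) = 6795360. Avoid both = 141120525 − 21237216 − 26744400 + 6795360 = 99934269.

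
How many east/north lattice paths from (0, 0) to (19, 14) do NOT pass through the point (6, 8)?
Number of paths = 737331804

Total paths from (0, 0) to (19, 14): C(33, 19) = 818809200. Paths through (6, 8): (paths (0, 0) → (6, 8)) × (paths (6, 8) → (19, 14)) = C(14, 6) · C(19, 13) = 3003 · 27132 = 81477396. Avoidance count = 818809200 − 81477396 = 737331804.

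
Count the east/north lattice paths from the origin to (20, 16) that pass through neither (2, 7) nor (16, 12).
Number of paths = 5038926120

Inclusion–exclusion. Total paths: C(36, 20) = 7307872110. Through P₁: C(9, 2)·C(27, 18) = 168725700. Through P₂: C(28, 16)·C(8, 4) = 2129522850. Since P₁ is strictly southwest of P₂, a monotone path through both must visit P₁ then P₂; paths through both = C(9, 2)·C(19, 14)·C(8, 4) = 29302560. Avoid both = 7307872110 − 168725700 − 2129522850 + 29302560 = 5038926120.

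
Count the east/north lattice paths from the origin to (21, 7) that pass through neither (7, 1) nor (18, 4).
Number of paths = 785900

Inclusion–exclusion. Total paths: C(28, 21) = 1184040. Through P₁: C(8, 7)·C(20, 14) = 310080. Through P₂: C(22, 18)·C(6, 3) = 146300. Since P₁ is strictly southwest of P₂, a monotone path through both must visit P₁ then P₂; paths through both = C(8, 7)·C(14, 11)·C(6, 3) = 58240. Avoid both = 1184040 − 310080 − 146300 + 58240 = 785900.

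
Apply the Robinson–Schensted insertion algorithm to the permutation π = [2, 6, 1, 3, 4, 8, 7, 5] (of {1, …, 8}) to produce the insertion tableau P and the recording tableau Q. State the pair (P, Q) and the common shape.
P = [1, 3, 4, 5] / [2, 6, 7] / [8];  Q = [1, 2, 5, 6] / [3, 4, 7] / [8];  common shape = (4, 3, 1)

Row-insert the values π_1, π_2, … into P one at a time, bumping the leftmost entry strictly greater than the inserted value down to the next row. The recording tableau Q records, in position (i, j), the step at which that cell was added to P.
  Insert 2 (step 1): P = [2];  Q = [1]
  Insert 6 (step 2): P = [2, 6];  Q = [1, 2]
  Insert 1 (step 3): P = [1, 6] / [2];  Q = [1, 2] / [3]
  Insert 3 (step 4): P = [1, 3] / [2, 6];  Q = [1, 2] / [3, 4]
  Insert 4 (step 5): P = [1, 3, 4] / [2, 6];  Q = [1, 2, 5] / [3, 4]
  Insert 8 (step 6): P = [1, 3, 4, 8] / [2, 6];  Q = [1, 2, 5, 6] / [3, 4]
  Insert 7 (step 7): P = [1, 3, 4, 7] / [2, 6, 8];  Q = [1, 2, 5, 6] / [3, 4, 7]
  Insert 5 (step 8): P = [1, 3, 4, 5] / [2, 6, 7] / [8];  Q = [1, 2, 5, 6] / [3, 4, 7] / [8]
Final shape: (4, 3, 1).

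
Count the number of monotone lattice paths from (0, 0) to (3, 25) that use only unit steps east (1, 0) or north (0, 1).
Number of paths = 3276

A monotone lattice path from (0, 0) to (3, 25) consists of 3 east steps and 25 north steps in some order, so it is determined by which 3 of the 28 steps are east. The count is C(28, 3) = 3276.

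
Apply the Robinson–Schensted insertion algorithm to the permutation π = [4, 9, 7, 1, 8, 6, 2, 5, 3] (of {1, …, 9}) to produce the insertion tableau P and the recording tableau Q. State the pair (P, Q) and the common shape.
P = [1, 2, 3] / [4, 5, 8] / [6] / [7] / [9];  Q = [1, 2, 5] / [3, 6, 8] / [4] / [7] / [9];  common shape = (3, 3, 1, 1, 1)

Row-insert the values π_1, π_2, … into P one at a time, bumping the leftmost entry strictly greater than the inserted value down to the next row. The recording tableau Q records, in position (i, j), the step at which that cell was added to P.
  Insert 4 (step 1): P = [4];  Q = [1]
  Insert 9 (step 2): P = [4, 9];  Q = [1, 2]
  Insert 7 (step 3): P = [4, 7] / [9];  Q = [1, 2] / [3]
  Insert 1 (step 4): P = [1, 7] / [4] / [9];  Q = [1, 2] / [3] / [4]
  Insert 8 (step 5): P = [1, 7, 8] / [4] / [9];  Q = [1, 2, 5] / [3] / [4]
  Insert 6 (step 6): P = [1, 6, 8] / [4, 7] / [9];  Q = [1, 2, 5] / [3, 6] / [4]
  Insert 2 (step 7): P = [1, 2, 8] / [4, 6] / [7] / [9];  Q = [1, 2, 5] / [3, 6] / [4] / [7]
  Insert 5 (step 8): P = [1, 2, 5] / [4, 6, 8] / [7] / [9];  Q = [1, 2, 5] / [3, 6, 8] / [4] / [7]
  Insert 3 (step 9): P = [1, 2, 3] / [4, 5, 8] / [6] / [7] / [9];  Q = [1, 2, 5] / [3, 6, 8] / [4] / [7] / [9]
Final shape: (3, 3, 1, 1, 1).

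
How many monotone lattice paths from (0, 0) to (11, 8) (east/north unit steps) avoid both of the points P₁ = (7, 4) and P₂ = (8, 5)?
Number of paths = 39942

Inclusion–exclusion. Total paths: C(19, 11) = 75582. Through P₁: C(11, 7)·C(8, 4) = 23100. Through P₂: C(13, 8)·C(6, 3) = 25740. Since P₁ is strictly southwest of P₂, a monotone path through both must visit P₁ then P₂; paths through both = C(11, 7)·C(2, 1)·C(6, 3) = 13200. Avoid both = 75582 − 23100 − 25740 + 13200 = 39942.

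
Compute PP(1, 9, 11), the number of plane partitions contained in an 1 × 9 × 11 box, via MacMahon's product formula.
PP(1, 9, 11) = 167960

Evaluate the triple product over i = 1..1, j = 1..9, k = 1..11. The factors are (2/1) · (3/2) · (4/3) · (5/4) · (6/5) · (7/6) · (8/7) · (9/8) · … (99 factors total). The numerators and denominators telescope so the product is an integer; carrying out the multiplication exactly gives PP(1, 9, 11) = 167960.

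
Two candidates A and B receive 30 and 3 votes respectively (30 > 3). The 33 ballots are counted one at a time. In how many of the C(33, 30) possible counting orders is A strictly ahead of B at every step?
Strict-lead orderings = 4464

Total orderings of the 33 votes with 30 for A: C(33, 30) = 5456. By the Bertrand ballot formula (Cycle Lemma / reflection principle), the number of orderings in which A is strictly ahead of B throughout is (p − q)/(p + q) · C(p + q, p) = (30 − 3)/(30 + 3) · 5456 = 4464.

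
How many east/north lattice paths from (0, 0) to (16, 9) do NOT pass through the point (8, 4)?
Number of paths = 1405910

Total paths from (0, 0) to (16, 9): C(25, 16) = 2042975. Paths through (8, 4): (paths (0, 0) → (8, 4)) × (paths (8, 4) → (16, 9)) = C(12, 8) · C(13, 8) = 495 · 1287 = 637065. Avoidance count = 2042975 − 637065 = 1405910.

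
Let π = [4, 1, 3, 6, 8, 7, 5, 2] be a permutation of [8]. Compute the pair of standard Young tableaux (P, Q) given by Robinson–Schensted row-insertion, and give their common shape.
P = [1, 2, 5, 7] / [3, 6] / [4] / [8];  Q = [1, 3, 4, 5] / [2, 6] / [7] / [8];  common shape = (4, 2, 1, 1)

Row-insert the values π_1, π_2, … into P one at a time, bumping the leftmost entry strictly greater than the inserted value down to the next row. The recording tableau Q records, in position (i, j), the step at which that cell was added to P.
  Insert 4 (step 1): P = [4];  Q = [1]
  Insert 1 (step 2): P = [1] / [4];  Q = [1] / [2]
  Insert 3 (step 3): P = [1, 3] / [4];  Q = [1, 3] / [2]
  Insert 6 (step 4): P = [1, 3, 6] / [4];  Q = [1, 3, 4] / [2]
  Insert 8 (step 5): P = [1, 3, 6, 8] / [4];  Q = [1, 3, 4, 5] / [2]
  Insert 7 (step 6): P = [1, 3, 6, 7] / [4, 8];  Q = [1, 3, 4, 5] / [2, 6]
  Insert 5 (step 7): P = [1, 3, 5, 7] / [4, 6] / [8];  Q = [1, 3, 4, 5] / [2, 6] / [7]
  Insert 2 (step 8): P = [1, 2, 5, 7] / [3, 6] / [4] / [8];  Q = [1, 3, 4, 5] / [2, 6] / [7] / [8]
Final shape: (4, 2, 1, 1).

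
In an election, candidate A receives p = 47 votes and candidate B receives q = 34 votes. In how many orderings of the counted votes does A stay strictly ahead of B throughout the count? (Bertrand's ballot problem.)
Strict-lead orderings = 12185375592317942159600

Total orderings of the 81 votes with 47 for A: C(81, 47) = 75924263305981024225200. By the Bertrand ballot formula (Cycle Lemma / reflection principle), the number of orderings in which A is strictly ahead of B throughout is (p − q)/(p + q) · C(p + q, p) = (47 − 34)/(47 + 34) · 75924263305981024225200 = 12185375592317942159600.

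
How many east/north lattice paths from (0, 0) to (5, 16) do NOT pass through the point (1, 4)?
Number of paths = 11249

Total paths from (0, 0) to (5, 16): C(21, 5) = 20349. Paths through (1, 4): (paths (0, 0) → (1, 4)) × (paths (1, 4) → (5, 16)) = C(5, 1) · C(16, 4) = 5 · 1820 = 9100. Avoidance count = 20349 − 9100 = 11249.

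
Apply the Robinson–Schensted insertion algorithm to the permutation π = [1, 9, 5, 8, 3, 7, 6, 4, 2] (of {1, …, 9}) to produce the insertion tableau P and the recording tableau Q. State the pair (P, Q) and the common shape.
P = [1, 2, 4] / [3, 6] / [5] / [7] / [8] / [9];  Q = [1, 2, 4] / [3, 6] / [5] / [7] / [8] / [9];  common shape = (3, 2, 1, 1, 1, 1)

Row-insert the values π_1, π_2, … into P one at a time, bumping the leftmost entry strictly greater than the inserted value down to the next row. The recording tableau Q records, in position (i, j), the step at which that cell was added to P.
  Insert 1 (step 1): P = [1];  Q = [1]
  Insert 9 (step 2): P = [1, 9];  Q = [1, 2]
  Insert 5 (step 3): P = [1, 5] / [9];  Q = [1, 2] / [3]
  Insert 8 (step 4): P = [1, 5, 8] / [9];  Q = [1, 2, 4] / [3]
  Insert 3 (step 5): P = [1, 3, 8] / [5] / [9];  Q = [1, 2, 4] / [3] / [5]
  Insert 7 (step 6): P = [1, 3, 7] / [5, 8] / [9];  Q = [1, 2, 4] / [3, 6] / [5]
  Insert 6 (step 7): P = [1, 3, 6] / [5, 7] / [8] / [9];  Q = [1, 2, 4] / [3, 6] / [5] / [7]
  Insert 4 (step 8): P = [1, 3, 4] / [5, 6] / [7] / [8] / [9];  Q = [1, 2, 4] / [3, 6] / [5] / [7] / [8]
  Insert 2 (step 9): P = [1, 2, 4] / [3, 6] / [5] / [7] / [8] / [9];  Q = [1, 2, 4] / [3, 6] / [5] / [7] / [8] / [9]
Final shape: (3, 2, 1, 1, 1, 1).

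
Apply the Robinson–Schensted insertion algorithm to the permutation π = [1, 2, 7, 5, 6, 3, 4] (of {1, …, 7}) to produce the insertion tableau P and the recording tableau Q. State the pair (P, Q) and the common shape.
P = [1, 2, 3, 4] / [5, 6] / [7];  Q = [1, 2, 3, 5] / [4, 7] / [6];  common shape = (4, 2, 1)

Row-insert the values π_1, π_2, … into P one at a time, bumping the leftmost entry strictly greater than the inserted value down to the next row. The recording tableau Q records, in position (i, j), the step at which that cell was added to P.
  Insert 1 (step 1): P = [1];  Q = [1]
  Insert 2 (step 2): P = [1, 2];  Q = [1, 2]
  Insert 7 (step 3): P = [1, 2, 7];  Q = [1, 2, 3]
  Insert 5 (step 4): P = [1, 2, 5] / [7];  Q = [1, 2, 3] / [4]
  Insert 6 (step 5): P = [1, 2, 5, 6] / [7];  Q = [1, 2, 3, 5] / [4]
  Insert 3 (step 6): P = [1, 2, 3, 6] / [5] / [7];  Q = [1, 2, 3, 5] / [4] / [6]
  Insert 4 (step 7): P = [1, 2, 3, 4] / [5, 6] / [7];  Q = [1, 2, 3, 5] / [4, 7] / [6]
Final shape: (4, 2, 1).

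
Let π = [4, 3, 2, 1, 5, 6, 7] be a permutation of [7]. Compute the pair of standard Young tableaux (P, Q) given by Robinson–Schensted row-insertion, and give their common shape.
P = [1, 5, 6, 7] / [2] / [3] / [4];  Q = [1, 5, 6, 7] / [2] / [3] / [4];  common shape = (4, 1, 1, 1)

Row-insert the values π_1, π_2, … into P one at a time, bumping the leftmost entry strictly greater than the inserted value down to the next row. The recording tableau Q records, in position (i, j), the step at which that cell was added to P.
  Insert 4 (step 1): P = [4];  Q = [1]
  Insert 3 (step 2): P = [3] / [4];  Q = [1] / [2]
  Insert 2 (step 3): P = [2] / [3] / [4];  Q = [1] / [2] / [3]
  Insert 1 (step 4): P = [1] / [2] / [3] / [4];  Q = [1] / [2] / [3] / [4]
  Insert 5 (step 5): P = [1, 5] / [2] / [3] / [4];  Q = [1, 5] / [2] / [3] / [4]
  Insert 6 (step 6): P = [1, 5, 6] / [2] / [3] / [4];  Q = [1, 5, 6] / [2] / [3] / [4]
  Insert 7 (step 7): P = [1, 5, 6, 7] / [2] / [3] / [4];  Q = [1, 5, 6, 7] / [2] / [3] / [4]
Final shape: (4, 1, 1, 1).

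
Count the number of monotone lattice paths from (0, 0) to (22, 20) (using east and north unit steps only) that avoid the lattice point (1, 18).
Number of paths = 513791602613

Total paths from (0, 0) to (22, 20): C(42, 22) = 513791607420. Paths through (1, 18): (paths (0, 0) → (1, 18)) × (paths (1, 18) → (22, 20)) = C(19, 1) · C(23, 21) = 19 · 253 = 4807. Avoidance count = 513791607420 − 4807 = 513791602613.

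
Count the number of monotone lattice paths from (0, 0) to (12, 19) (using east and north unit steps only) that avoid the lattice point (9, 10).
Number of paths = 120797365

Total paths from (0, 0) to (12, 19): C(31, 12) = 141120525. Paths through (9, 10): (paths (0, 0) → (9, 10)) × (paths (9, 10) → (12, 19)) = C(19, 9) · C(12, 3) = 92378 · 220 = 20323160. Avoidance count = 141120525 − 20323160 = 120797365.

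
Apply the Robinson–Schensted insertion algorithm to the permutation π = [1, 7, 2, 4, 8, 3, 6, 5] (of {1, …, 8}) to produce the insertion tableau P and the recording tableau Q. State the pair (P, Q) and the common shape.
P = [1, 2, 3, 5] / [4, 6] / [7, 8];  Q = [1, 2, 4, 5] / [3, 7] / [6, 8];  common shape = (4, 2, 2)

Row-insert the values π_1, π_2, … into P one at a time, bumping the leftmost entry strictly greater than the inserted value down to the next row. The recording tableau Q records, in position (i, j), the step at which that cell was added to P.
  Insert 1 (step 1): P = [1];  Q = [1]
  Insert 7 (step 2): P = [1, 7];  Q = [1, 2]
  Insert 2 (step 3): P = [1, 2] / [7];  Q = [1, 2] / [3]
  Insert 4 (step 4): P = [1, 2, 4] / [7];  Q = [1, 2, 4] / [3]
  Insert 8 (step 5): P = [1, 2, 4, 8] / [7];  Q = [1, 2, 4, 5] / [3]
  Insert 3 (step 6): P = [1, 2, 3, 8] / [4] / [7];  Q = [1, 2, 4, 5] / [3] / [6]
  Insert 6 (step 7): P = [1, 2, 3, 6] / [4, 8] / [7];  Q = [1, 2, 4, 5] / [3, 7] / [6]
  Insert 5 (step 8): P = [1, 2, 3, 5] / [4, 6] / [7, 8];  Q = [1, 2, 4, 5] / [3, 7] / [6, 8]
Final shape: (4, 2, 2).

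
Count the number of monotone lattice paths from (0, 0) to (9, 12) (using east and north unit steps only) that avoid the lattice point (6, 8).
Number of paths = 188825

Total paths from (0, 0) to (9, 12): C(21, 9) = 293930. Paths through (6, 8): (paths (0, 0) → (6, 8)) × (paths (6, 8) → (9, 12)) = C(14, 6) · C(7, 3) = 3003 · 35 = 105105. Avoidance count = 293930 − 105105 = 188825.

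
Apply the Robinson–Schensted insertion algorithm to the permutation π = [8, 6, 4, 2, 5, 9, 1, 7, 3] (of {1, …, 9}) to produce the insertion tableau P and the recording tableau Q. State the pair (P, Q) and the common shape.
P = [1, 3, 7] / [2, 5] / [4, 9] / [6] / [8];  Q = [1, 5, 6] / [2, 8] / [3, 9] / [4] / [7];  common shape = (3, 2, 2, 1, 1)

Row-insert the values π_1, π_2, … into P one at a time, bumping the leftmost entry strictly greater than the inserted value down to the next row. The recording tableau Q records, in position (i, j), the step at which that cell was added to P.
  Insert 8 (step 1): P = [8];  Q = [1]
  Insert 6 (step 2): P = [6] / [8];  Q = [1] / [2]
  Insert 4 (step 3): P = [4] / [6] / [8];  Q = [1] / [2] / [3]
  Insert 2 (step 4): P = [2] / [4] / [6] / [8];  Q = [1] / [2] / [3] / [4]
  Insert 5 (step 5): P = [2, 5] / [4] / [6] / [8];  Q = [1, 5] / [2] / [3] / [4]
  Insert 9 (step 6): P = [2, 5, 9] / [4] / [6] / [8];  Q = [1, 5, 6] / [2] / [3] / [4]
  Insert 1 (step 7): P = [1, 5, 9] / [2] / [4] / [6] / [8];  Q = [1, 5, 6] / [2] / [3] / [4] / [7]
  Insert 7 (step 8): P = [1, 5, 7] / [2, 9] / [4] / [6] / [8];  Q = [1, 5, 6] / [2, 8] / [3] / [4] / [7]
  Insert 3 (step 9): P = [1, 3, 7] / [2, 5] / [4, 9] / [6] / [8];  Q = [1, 5, 6] / [2, 8] / [3, 9] / [4] / [7]
Final shape: (3, 2, 2, 1, 1).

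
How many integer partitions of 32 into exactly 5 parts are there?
p(32, 5 parts) = 480

Partitions of n into exactly k parts are in bijection with partitions of n − k into at most k parts (subtract 1 from each part). So p(32, exactly 5) = p(27, parts ≤ 5). Computing via the recurrence p(m, j) = p(m, j−1) + p(m−j, j) gives 480.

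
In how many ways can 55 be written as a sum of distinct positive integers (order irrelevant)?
q(55) = 6378

A partition into distinct parts is a strictly decreasing sequence summing to n. The recurrence d(n, m) = d(n, m−1) + d(n−m, m−1) (use part m at most once) with q(n) = d(n, n) gives q(55) = 6378. (Euler's theorem: # distinct-part partitions = # odd-part partitions.)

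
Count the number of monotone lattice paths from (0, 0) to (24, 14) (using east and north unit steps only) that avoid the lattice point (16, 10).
Number of paths = 7040245275

Total paths from (0, 0) to (24, 14): C(38, 24) = 9669554100. Paths through (16, 10): (paths (0, 0) → (16, 10)) × (paths (16, 10) → (24, 14)) = C(26, 16) · C(12, 8) = 5311735 · 495 = 2629308825. Avoidance count = 9669554100 − 2629308825 = 7040245275.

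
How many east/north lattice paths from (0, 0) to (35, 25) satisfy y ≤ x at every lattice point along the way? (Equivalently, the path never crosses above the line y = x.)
Number of paths = 15863050492155867

By the reflection principle (André's argument), the number of monotone paths to (35, 25) with n ≤ m that never go above y = x is C(60, 35) − C(60, 36) = 51915437974328292 − 36052387482172425 = 15863050492155867.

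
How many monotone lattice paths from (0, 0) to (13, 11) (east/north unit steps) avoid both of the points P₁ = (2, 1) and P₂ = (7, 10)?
Number of paths = 1343902

Inclusion–exclusion. Total paths: C(24, 13) = 2496144. Through P₁: C(3, 2)·C(21, 11) = 1058148. Through P₂: C(17, 7)·C(7, 6) = 136136. Since P₁ is strictly southwest of P₂, a monotone path through both must visit P₁ then P₂; paths through both = C(3, 2)·C(14, 5)·C(7, 6) = 42042. Avoid both = 2496144 − 1058148 − 136136 + 42042 = 1343902.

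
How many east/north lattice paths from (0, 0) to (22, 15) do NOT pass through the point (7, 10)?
Number of paths = 9062677968

Total paths from (0, 0) to (22, 15): C(37, 22) = 9364199760. Paths through (7, 10): (paths (0, 0) → (7, 10)) × (paths (7, 10) → (22, 15)) = C(17, 7) · C(20, 15) = 19448 · 15504 = 301521792. Avoidance count = 9364199760 − 301521792 = 9062677968.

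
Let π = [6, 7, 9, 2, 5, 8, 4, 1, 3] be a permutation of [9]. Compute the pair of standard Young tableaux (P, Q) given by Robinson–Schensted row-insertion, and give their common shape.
P = [1, 3, 8] / [2, 4, 9] / [5, 7] / [6];  Q = [1, 2, 3] / [4, 5, 6] / [7, 9] / [8];  common shape = (3, 3, 2, 1)

Row-insert the values π_1, π_2, … into P one at a time, bumping the leftmost entry strictly greater than the inserted value down to the next row. The recording tableau Q records, in position (i, j), the step at which that cell was added to P.
  Insert 6 (step 1): P = [6];  Q = [1]
  Insert 7 (step 2): P = [6, 7];  Q = [1, 2]
  Insert 9 (step 3): P = [6, 7, 9];  Q = [1, 2, 3]
  Insert 2 (step 4): P = [2, 7, 9] / [6];  Q = [1, 2, 3] / [4]
  Insert 5 (step 5): P = [2, 5, 9] / [6, 7];  Q = [1, 2, 3] / [4, 5]
  Insert 8 (step 6): P = [2, 5, 8] / [6, 7, 9];  Q = [1, 2, 3] / [4, 5, 6]
  Insert 4 (step 7): P = [2, 4, 8] / [5, 7, 9] / [6];  Q = [1, 2, 3] / [4, 5, 6] / [7]
  Insert 1 (step 8): P = [1, 4, 8] / [2, 7, 9] / [5] / [6];  Q = [1, 2, 3] / [4, 5, 6] / [7] / [8]
  Insert 3 (step 9): P = [1, 3, 8] / [2, 4, 9] / [5, 7] / [6];  Q = [1, 2, 3] / [4, 5, 6] / [7, 9] / [8]
Final shape: (3, 3, 2, 1).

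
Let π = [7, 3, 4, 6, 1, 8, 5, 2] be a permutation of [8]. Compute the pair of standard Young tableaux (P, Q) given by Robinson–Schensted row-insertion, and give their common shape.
P = [1, 2, 5, 8] / [3, 4] / [6] / [7];  Q = [1, 3, 4, 6] / [2, 7] / [5] / [8];  common shape = (4, 2, 1, 1)

Row-insert the values π_1, π_2, … into P one at a time, bumping the leftmost entry strictly greater than the inserted value down to the next row. The recording tableau Q records, in position (i, j), the step at which that cell was added to P.
  Insert 7 (step 1): P = [7];  Q = [1]
  Insert 3 (step 2): P = [3] / [7];  Q = [1] / [2]
  Insert 4 (step 3): P = [3, 4] / [7];  Q = [1, 3] / [2]
  Insert 6 (step 4): P = [3, 4, 6] / [7];  Q = [1, 3, 4] / [2]
  Insert 1 (step 5): P = [1, 4, 6] / [3] / [7];  Q = [1, 3, 4] / [2] / [5]
  Insert 8 (step 6): P = [1, 4, 6, 8] / [3] / [7];  Q = [1, 3, 4, 6] / [2] / [5]
  Insert 5 (step 7): P = [1, 4, 5, 8] / [3, 6] / [7];  Q = [1, 3, 4, 6] / [2, 7] / [5]
  Insert 2 (step 8): P = [1, 2, 5, 8] / [3, 4] / [6] / [7];  Q = [1, 3, 4, 6] / [2, 7] / [5] / [8]
Final shape: (4, 2, 1, 1).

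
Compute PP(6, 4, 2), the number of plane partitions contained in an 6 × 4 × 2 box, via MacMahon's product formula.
PP(6, 4, 2) = 13860

Evaluate the triple product over i = 1..6, j = 1..4, k = 1..2. The factors are (2/1) · (3/2) · (3/2) · (4/3) · (4/3) · (5/4) · (5/4) · (6/5) · … (48 factors total). The numerators and denominators telescope so the product is an integer; carrying out the multiplication exactly gives PP(6, 4, 2) = 13860.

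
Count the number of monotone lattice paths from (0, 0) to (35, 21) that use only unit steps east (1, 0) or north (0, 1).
Number of paths = 1346766106565880

A monotone lattice path from (0, 0) to (35, 21) consists of 35 east steps and 21 north steps in some order, so it is determined by which 35 of the 56 steps are east. The count is C(56, 35) = 1346766106565880.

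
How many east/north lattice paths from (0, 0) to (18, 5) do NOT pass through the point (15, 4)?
Number of paths = 18145

Total paths from (0, 0) to (18, 5): C(23, 18) = 33649. Paths through (15, 4): (paths (0, 0) → (15, 4)) × (paths (15, 4) → (18, 5)) = C(19, 15) · C(4, 3) = 3876 · 4 = 15504. Avoidance count = 33649 − 15504 = 18145.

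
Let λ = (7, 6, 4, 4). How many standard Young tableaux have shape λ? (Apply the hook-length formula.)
# SYT of shape (7, 6, 4, 4) = 87297210

Hook-length formula: f^λ = n! / Π hook(c), product over all cells c of the Young diagram. For λ = (7, 6, 4, 4), n = 21 boxes. Hook lengths by row (left-to-right, top-to-bottom): [10, 9, 8, 7, 4, 3, 1]; [8, 7, 6, 5, 2, 1]; [5, 4, 3, 2]; [4, 3, 2, 1]. Product of hooks = 585252864000. So f^λ = 21! / 585252864000 = 51090942171709440000 / 585252864000 = 87297210.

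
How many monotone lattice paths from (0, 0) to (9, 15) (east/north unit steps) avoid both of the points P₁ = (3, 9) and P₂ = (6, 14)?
Number of paths = 998464

Inclusion–exclusion. Total paths: C(24, 9) = 1307504. Through P₁: C(12, 3)·C(12, 6) = 203280. Through P₂: C(20, 6)·C(4, 3) = 155040. Since P₁ is strictly southwest of P₂, a monotone path through both must visit P₁ then P₂; paths through both = C(12, 3)·C(8, 3)·C(4, 3) = 49280. Avoid both = 1307504 − 203280 − 155040 + 49280 = 998464.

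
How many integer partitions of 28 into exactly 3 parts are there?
p(28, 3 parts) = 65

Partitions of n into exactly k parts are in bijection with partitions of n − k into at most k parts (subtract 1 from each part). So p(28, exactly 3) = p(25, parts ≤ 3). Computing via the recurrence p(m, j) = p(m, j−1) + p(m−j, j) gives 65.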